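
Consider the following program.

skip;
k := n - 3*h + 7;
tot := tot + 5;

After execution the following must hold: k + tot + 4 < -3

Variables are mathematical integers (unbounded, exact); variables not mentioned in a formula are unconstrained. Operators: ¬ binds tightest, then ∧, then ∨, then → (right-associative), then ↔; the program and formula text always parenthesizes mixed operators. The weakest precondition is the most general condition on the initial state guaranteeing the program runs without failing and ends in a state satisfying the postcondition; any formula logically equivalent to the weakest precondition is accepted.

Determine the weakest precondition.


Working backward. After the program, the postcondition k + tot + 4 < -3 must hold; in canonical form it is k + tot < -7.
Before tot := tot + 5: k + tot < -12
Before k := n - 3*h + 7: n + tot < 3*h - 19
Before skip: n + tot < 3*h - 19
Answer: WP = n + tot < 3*h - 19


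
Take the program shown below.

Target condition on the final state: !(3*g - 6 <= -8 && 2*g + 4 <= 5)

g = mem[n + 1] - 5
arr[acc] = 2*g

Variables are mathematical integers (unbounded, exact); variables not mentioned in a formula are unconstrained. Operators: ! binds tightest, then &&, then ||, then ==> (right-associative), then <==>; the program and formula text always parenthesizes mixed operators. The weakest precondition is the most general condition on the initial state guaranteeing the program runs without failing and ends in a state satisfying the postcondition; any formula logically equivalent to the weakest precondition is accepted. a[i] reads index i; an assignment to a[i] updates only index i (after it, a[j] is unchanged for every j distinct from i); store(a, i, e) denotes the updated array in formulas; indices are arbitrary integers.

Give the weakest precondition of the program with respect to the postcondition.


Working backward. After the program, the postcondition !(3*g - 6 <= -8 && 2*g + 4 <= 5) must hold; in canonical form it is !(3*g <= -2 && 2*g <= 1).
Before arr[acc] := 2*g: !(3*g <= -2 && 2*g <= 1)
Before g := mem[n + 1] - 5: !(3*mem[n + 1] <= 13 && 2*mem[n + 1] <= 11)
Answer: WP = !(3*mem[n + 1] <= 13 && 2*mem[n + 1] <= 11)


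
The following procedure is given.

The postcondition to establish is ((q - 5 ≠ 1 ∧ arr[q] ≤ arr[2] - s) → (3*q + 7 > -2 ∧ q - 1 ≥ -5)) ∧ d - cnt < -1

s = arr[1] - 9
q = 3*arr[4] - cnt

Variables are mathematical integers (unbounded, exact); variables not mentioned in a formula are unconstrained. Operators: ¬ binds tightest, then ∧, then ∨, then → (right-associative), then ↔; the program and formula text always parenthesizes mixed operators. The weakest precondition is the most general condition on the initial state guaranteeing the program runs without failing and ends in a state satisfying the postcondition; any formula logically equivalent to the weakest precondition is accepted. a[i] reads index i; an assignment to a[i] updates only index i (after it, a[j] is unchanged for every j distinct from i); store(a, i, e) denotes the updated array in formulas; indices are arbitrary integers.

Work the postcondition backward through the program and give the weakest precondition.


Working backward. After the program, the postcondition ((q - 5 ≠ 1 ∧ arr[q] ≤ arr[2] - s) → (3*q + 7 > -2 ∧ q - 1 ≥ -5)) ∧ d - cnt < -1 must hold; in canonical form it is ((q ≠ 6 ∧ arr[q] + s ≤ arr[2]) → (3*q > -9 ∧ q ≥ -4)) ∧ d < cnt - 1.
Before q := 3*arr[4] - cnt: ((3*arr[4] ≠ cnt + 6 ∧ arr[3*arr[4] - cnt] + s ≤ arr[2]) → (9*arr[4] > 3*cnt - 9 ∧ 3*arr[4] ≥ cnt - 4)) ∧ d < cnt - 1
Before s := arr[1] - 9: ((3*arr[4] ≠ cnt + 6 ∧ arr[1] + arr[3*arr[4] - cnt] ≤ arr[2] + 9) → (9*arr[4] > 3*cnt - 9 ∧ 3*arr[4] ≥ cnt - 4)) ∧ d < cnt - 1
Answer: WP = ((3*arr[4] ≠ cnt + 6 ∧ arr[1] + arr[3*arr[4] - cnt] ≤ arr[2] + 9) → (9*arr[4] > 3*cnt - 9 ∧ 3*arr[4] ≥ cnt - 4)) ∧ d < cnt - 1


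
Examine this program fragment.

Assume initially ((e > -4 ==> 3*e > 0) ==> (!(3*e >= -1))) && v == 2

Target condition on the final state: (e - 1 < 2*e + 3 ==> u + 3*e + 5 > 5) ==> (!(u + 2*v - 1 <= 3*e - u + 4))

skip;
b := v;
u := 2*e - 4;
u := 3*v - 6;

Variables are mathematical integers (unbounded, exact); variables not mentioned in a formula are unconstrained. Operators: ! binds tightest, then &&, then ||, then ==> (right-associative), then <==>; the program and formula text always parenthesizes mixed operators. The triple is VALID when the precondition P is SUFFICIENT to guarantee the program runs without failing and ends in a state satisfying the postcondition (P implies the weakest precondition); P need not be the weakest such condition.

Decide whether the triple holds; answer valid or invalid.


Working backward. After the program, the postcondition (e - 1 < 2*e + 3 ==> u + 3*e + 5 > 5) ==> (!(u + 2*v - 1 <= 3*e - u + 4)) must hold; in canonical form it is (e > -4 ==> 3*e + u > 0) ==> (!(2*u + 2*v <= 3*e + 5)).
Before u := 3*v - 6: (e > -4 ==> 3*e + 3*v > 6) ==> (!(8*v <= 3*e + 17))
Before u := 2*e - 4: (e > -4 ==> 3*e + 3*v > 6) ==> (!(8*v <= 3*e + 17))
Before b := v: (e > -4 ==> 3*e + 3*v > 6) ==> (!(8*v <= 3*e + 17))
Before skip: (e > -4 ==> 3*e + 3*v > 6) ==> (!(8*v <= 3*e + 17))
The weakest precondition is (e > -4 ==> 3*e + 3*v > 6) ==> (!(8*v <= 3*e + 17)).
Check whether ((e > -4 ==> 3*e > 0) ==> (!(3*e >= -1))) && v == 2 implies it.
Every state satisfying the precondition satisfies the weakest precondition: the implication holds.
Answer: valid


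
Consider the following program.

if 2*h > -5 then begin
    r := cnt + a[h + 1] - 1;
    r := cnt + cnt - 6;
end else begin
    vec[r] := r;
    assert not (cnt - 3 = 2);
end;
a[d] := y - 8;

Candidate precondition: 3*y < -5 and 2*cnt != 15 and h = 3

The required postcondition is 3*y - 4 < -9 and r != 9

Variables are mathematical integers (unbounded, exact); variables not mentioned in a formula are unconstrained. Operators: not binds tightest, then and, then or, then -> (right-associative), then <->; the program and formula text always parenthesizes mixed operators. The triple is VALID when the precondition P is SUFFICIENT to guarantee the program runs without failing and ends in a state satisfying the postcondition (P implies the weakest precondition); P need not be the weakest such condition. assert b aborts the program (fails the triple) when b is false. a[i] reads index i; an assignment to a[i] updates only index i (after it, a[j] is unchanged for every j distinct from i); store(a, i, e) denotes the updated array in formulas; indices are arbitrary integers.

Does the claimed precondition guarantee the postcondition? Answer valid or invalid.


Working backward. After the program, the postcondition 3*y - 4 < -9 and r != 9 must hold; in canonical form it is 3*y < -5 and r != 9.
Before a[d] := y - 8: 3*y < -5 and r != 9
Then branch requires 3*y < -5 and 2*cnt != 15; else branch requires (not (cnt = 5)) and 3*y < -5 and r != 9.
Before the if: (2*h > -5 -> (3*y < -5 and 2*cnt != 15)) and ((not (2*h > -5)) -> ((not (cnt = 5)) and 3*y < -5 and r != 9))
The weakest precondition is (2*h > -5 -> (3*y < -5 and 2*cnt != 15)) and ((not (2*h > -5)) -> ((not (cnt = 5)) and 3*y < -5 and r != 9)).
Check whether 3*y < -5 and 2*cnt != 15 and h = 3 implies it.
Every state satisfying the precondition satisfies the weakest precondition: the implication holds.
Answer: valid


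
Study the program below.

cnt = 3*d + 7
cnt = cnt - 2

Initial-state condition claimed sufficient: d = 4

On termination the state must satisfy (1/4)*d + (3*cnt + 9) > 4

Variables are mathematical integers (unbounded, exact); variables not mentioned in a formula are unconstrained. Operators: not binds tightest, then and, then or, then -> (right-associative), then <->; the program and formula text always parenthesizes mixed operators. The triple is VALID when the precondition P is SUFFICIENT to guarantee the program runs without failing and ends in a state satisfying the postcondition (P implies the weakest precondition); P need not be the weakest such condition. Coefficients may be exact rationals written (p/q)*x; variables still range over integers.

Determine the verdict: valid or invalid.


Working backward. After the program, the postcondition (1/4)*d + (3*cnt + 9) > 4 must hold; in canonical form it is 3*cnt + (1/4)*d > -5.
Before cnt := cnt - 2: 3*cnt + (1/4)*d > 1
Before cnt := 3*d + 7: (37/4)*d > -20
The weakest precondition is (37/4)*d > -20.
Check whether d = 4 implies it.
Every state satisfying the precondition satisfies the weakest precondition: the implication holds.
Answer: valid


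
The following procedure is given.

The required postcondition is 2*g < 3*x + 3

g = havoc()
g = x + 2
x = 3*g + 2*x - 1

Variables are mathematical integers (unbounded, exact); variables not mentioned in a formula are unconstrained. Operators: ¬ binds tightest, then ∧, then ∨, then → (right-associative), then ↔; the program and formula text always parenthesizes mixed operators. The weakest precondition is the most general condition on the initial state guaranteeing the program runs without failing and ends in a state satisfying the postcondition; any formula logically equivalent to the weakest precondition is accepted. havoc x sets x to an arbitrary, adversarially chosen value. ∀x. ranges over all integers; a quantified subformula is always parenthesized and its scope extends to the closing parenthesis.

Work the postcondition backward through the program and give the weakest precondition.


Working backward. After the program, 2*g < 3*x + 3 must hold.
Before x := 3*g + 2*x - 1: 7*g + 6*x > 0
Before g := x + 2: 13*x > -14
Before havoc g: 13*x > -14
Answer: WP = 13*x > -14


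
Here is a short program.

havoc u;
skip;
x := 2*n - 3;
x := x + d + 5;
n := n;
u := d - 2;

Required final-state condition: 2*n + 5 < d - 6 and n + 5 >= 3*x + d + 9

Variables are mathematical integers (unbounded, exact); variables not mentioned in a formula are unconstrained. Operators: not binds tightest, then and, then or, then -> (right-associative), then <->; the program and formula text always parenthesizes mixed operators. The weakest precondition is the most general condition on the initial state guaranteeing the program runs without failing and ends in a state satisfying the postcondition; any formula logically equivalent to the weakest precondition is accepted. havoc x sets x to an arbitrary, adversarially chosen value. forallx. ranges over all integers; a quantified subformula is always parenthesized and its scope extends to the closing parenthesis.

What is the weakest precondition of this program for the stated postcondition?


Working backward. After the program, the postcondition 2*n + 5 < d - 6 and n + 5 >= 3*x + d + 9 must hold; in canonical form it is 2*n < d - 11 and n >= d + 3*x + 4.
Before u := d - 2: 2*n < d - 11 and n >= d + 3*x + 4
Before n := n: 2*n < d - 11 and n >= d + 3*x + 4
Before x := x + d + 5: 2*n < d - 11 and n >= 4*d + 3*x + 19
Before x := 2*n - 3: 2*n < d - 11 and 4*d + 5*n <= -10
Before skip: 2*n < d - 11 and 4*d + 5*n <= -10
Before havoc u: 2*n < d - 11 and 4*d + 5*n <= -10
Answer: WP = 2*n < d - 11 and 4*d + 5*n <= -10


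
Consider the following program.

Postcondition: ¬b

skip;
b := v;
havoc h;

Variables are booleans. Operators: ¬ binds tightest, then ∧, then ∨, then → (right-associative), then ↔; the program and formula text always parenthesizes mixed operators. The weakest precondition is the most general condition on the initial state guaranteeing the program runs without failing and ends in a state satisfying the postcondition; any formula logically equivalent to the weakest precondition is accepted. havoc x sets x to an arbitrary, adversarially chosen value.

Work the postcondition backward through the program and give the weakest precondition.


Working backward. After the program, ¬b must hold.
Before havoc h: ¬b
Before b := v: ¬v
Before skip: ¬v
Answer: WP = ¬v


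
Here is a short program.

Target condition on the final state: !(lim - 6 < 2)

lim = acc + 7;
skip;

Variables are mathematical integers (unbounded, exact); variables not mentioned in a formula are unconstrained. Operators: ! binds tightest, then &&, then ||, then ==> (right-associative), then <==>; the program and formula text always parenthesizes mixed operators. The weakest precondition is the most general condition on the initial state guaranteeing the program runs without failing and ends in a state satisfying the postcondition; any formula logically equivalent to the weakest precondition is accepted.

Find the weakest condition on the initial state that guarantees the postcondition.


Working backward. After the program, the postcondition !(lim - 6 < 2) must hold; in canonical form it is !(lim < 8).
Before skip: !(lim < 8)
Before lim := acc + 7: !(acc < 1)
Answer: WP = !(acc < 1)


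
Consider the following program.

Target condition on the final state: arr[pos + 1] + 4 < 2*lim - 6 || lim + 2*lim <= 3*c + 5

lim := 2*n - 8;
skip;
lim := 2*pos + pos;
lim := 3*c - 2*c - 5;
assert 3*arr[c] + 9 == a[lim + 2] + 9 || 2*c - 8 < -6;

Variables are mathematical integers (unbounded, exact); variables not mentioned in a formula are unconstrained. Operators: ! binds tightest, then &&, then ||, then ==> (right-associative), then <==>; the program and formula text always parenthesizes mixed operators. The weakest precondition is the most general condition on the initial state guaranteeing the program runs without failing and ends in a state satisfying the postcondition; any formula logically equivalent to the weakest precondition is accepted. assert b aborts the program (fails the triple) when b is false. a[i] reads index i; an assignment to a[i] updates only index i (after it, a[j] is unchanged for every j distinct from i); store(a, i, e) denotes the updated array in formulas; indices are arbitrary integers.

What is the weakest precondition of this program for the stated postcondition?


Working backward. After the program, the postcondition arr[pos + 1] + 4 < 2*lim - 6 || lim + 2*lim <= 3*c + 5 must hold; in canonical form it is arr[pos + 1] < 2*lim - 10 || 3*lim <= 3*c + 5.
Before assert 3*arr[c] + 9 == a[lim + 2] + 9 || 2*c - 8 < -6: (3*arr[c] == a[lim + 2] || 2*c < 2) && (arr[pos + 1] < 2*lim - 10 || 3*lim <= 3*c + 5)
Before lim := 3*c - 2*c - 5: 3*arr[c] == a[c - 3] || 2*c < 2
Before lim := 2*pos + pos: 3*arr[c] == a[c - 3] || 2*c < 2
Before skip: 3*arr[c] == a[c - 3] || 2*c < 2
Before lim := 2*n - 8: 3*arr[c] == a[c - 3] || 2*c < 2
Answer: WP = 3*arr[c] == a[c - 3] || 2*c < 2


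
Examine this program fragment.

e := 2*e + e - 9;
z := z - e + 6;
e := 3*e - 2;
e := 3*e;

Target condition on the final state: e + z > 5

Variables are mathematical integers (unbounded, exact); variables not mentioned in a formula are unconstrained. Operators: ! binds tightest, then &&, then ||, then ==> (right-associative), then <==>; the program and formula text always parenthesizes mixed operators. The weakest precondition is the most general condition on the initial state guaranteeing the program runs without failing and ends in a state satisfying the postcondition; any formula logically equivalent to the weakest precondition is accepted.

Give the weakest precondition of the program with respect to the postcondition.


Working backward. After the program, e + z > 5 must hold.
Before e := 3*e: 3*e + z > 5
Before e := 3*e - 2: 9*e + z > 11
Before z := z - e + 6: 8*e + z > 5
Before e := 2*e + e - 9: 24*e + z > 77
Answer: WP = 24*e + z > 77


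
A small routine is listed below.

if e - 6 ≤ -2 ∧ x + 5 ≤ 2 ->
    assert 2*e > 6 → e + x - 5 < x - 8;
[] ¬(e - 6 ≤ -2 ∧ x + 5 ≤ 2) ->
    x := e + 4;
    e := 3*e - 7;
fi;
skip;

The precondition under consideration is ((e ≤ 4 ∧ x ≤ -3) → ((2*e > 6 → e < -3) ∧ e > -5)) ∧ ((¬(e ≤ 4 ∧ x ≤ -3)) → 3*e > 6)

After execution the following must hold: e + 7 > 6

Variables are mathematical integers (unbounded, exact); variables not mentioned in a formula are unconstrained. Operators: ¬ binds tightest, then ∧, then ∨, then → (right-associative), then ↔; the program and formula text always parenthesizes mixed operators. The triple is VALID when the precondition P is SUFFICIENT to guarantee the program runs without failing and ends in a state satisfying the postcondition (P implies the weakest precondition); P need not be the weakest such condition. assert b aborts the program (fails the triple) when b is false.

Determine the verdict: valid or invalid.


Working backward. After the program, the postcondition e + 7 > 6 must hold; in canonical form it is e > -1.
Before skip: e > -1
Then branch requires (2*e > 6 → e < -3) ∧ e > -1; else branch requires 3*e > 6.
Before the if: ((e ≤ 4 ∧ x ≤ -3) → ((2*e > 6 → e < -3) ∧ e > -1)) ∧ ((¬(e ≤ 4 ∧ x ≤ -3)) → 3*e > 6)
The weakest precondition is ((e ≤ 4 ∧ x ≤ -3) → ((2*e > 6 → e < -3) ∧ e > -1)) ∧ ((¬(e ≤ 4 ∧ x ≤ -3)) → 3*e > 6).
Check whether ((e ≤ 4 ∧ x ≤ -3) → ((2*e > 6 → e < -3) ∧ e > -5)) ∧ ((¬(e ≤ 4 ∧ x ≤ -3)) → 3*e > 6) implies it.
Countermodel: at the initial state e = -4, x = -3, the precondition holds but the weakest precondition fails.
Answer: invalid


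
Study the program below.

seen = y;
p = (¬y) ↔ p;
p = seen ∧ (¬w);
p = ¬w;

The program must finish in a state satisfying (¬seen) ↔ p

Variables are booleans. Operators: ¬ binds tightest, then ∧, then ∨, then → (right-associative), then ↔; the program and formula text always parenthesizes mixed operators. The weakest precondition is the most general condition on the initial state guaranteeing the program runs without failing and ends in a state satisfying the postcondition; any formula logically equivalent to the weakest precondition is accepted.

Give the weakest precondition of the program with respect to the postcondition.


Working backward. After the program, (¬seen) ↔ p must hold.
Before p := ¬w: (¬seen) ↔ (¬w)
Before p := seen ∧ (¬w): (¬seen) ↔ (¬w)
Before p := (¬y) ↔ p: (¬seen) ↔ (¬w)
Before seen := y: (¬y) ↔ (¬w)
Answer: WP = (¬y) ↔ (¬w)


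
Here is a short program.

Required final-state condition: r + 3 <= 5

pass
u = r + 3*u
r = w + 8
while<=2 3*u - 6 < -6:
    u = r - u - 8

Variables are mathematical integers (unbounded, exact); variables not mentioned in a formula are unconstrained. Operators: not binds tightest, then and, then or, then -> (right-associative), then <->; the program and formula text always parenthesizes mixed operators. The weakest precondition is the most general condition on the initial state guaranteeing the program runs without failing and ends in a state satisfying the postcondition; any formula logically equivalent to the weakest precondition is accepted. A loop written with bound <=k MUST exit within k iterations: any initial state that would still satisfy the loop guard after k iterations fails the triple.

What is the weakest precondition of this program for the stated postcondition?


Working backward. After the program, the postcondition r + 3 <= 5 must hold; in canonical form it is r <= 2.
Before the loop (bound <=2), unroll the exhaustion recursion (WP_0 = exit-now case; WP_j = one more guarded iteration, up to j = 2):
  WP_0: (not (3*u < 0)) and r <= 2
  WP_1: (3*u < 0 -> ((not (3*r < 3*u + 24)) and r <= 2)) and ((not (3*u < 0)) -> r <= 2)
  WP_2: (3*u < 0 -> ((3*r < 3*u + 24 -> ((not (3*u < 0)) and r <= 2)) and ((not (3*r < 3*u + 24)) -> r <= 2))) and ((not (3*u < 0)) -> r <= 2)
So before the loop: (3*u < 0 -> ((3*r < 3*u + 24 -> ((not (3*u < 0)) and r <= 2)) and ((not (3*r < 3*u + 24)) -> r <= 2))) and ((not (3*u < 0)) -> r <= 2)
Before r := w + 8: (3*u < 0 -> ((3*w < 3*u -> ((not (3*u < 0)) and w <= -6)) and ((not (3*w < 3*u)) -> w <= -6))) and ((not (3*u < 0)) -> w <= -6)
Before u := r + 3*u: (3*r + 9*u < 0 -> ((3*w < 3*r + 9*u -> ((not (3*r + 9*u < 0)) and w <= -6)) and ((not (3*w < 3*r + 9*u)) -> w <= -6))) and ((not (3*r + 9*u < 0)) -> w <= -6)
Before skip: (3*r + 9*u < 0 -> ((3*w < 3*r + 9*u -> ((not (3*r + 9*u < 0)) and w <= -6)) and ((not (3*w < 3*r + 9*u)) -> w <= -6))) and ((not (3*r + 9*u < 0)) -> w <= -6)
Answer: WP = (3*r + 9*u < 0 -> ((3*w < 3*r + 9*u -> ((not (3*r + 9*u < 0)) and w <= -6)) and ((not (3*w < 3*r + 9*u)) -> w <= -6))) and ((not (3*r + 9*u < 0)) -> w <= -6)


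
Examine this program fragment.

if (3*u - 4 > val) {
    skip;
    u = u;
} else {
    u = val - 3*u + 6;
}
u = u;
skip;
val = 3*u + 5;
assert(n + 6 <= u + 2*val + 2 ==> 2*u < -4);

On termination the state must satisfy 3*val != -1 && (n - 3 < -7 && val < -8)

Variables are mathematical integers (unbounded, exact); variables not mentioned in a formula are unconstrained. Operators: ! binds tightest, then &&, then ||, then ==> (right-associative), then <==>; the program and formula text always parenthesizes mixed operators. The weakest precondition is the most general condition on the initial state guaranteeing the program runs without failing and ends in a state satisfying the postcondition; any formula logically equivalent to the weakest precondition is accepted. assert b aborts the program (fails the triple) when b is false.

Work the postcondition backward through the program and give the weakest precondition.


Working backward. After the program, the postcondition 3*val != -1 && (n - 3 < -7 && val < -8) must hold; in canonical form it is 3*val != -1 && n < -4 && val < -8.
Before assert n + 6 <= u + 2*val + 2 ==> 2*u < -4: (n <= u + 2*val - 4 ==> 2*u < -4) && 3*val != -1 && n < -4 && val < -8
Before val := 3*u + 5: (n <= 7*u + 6 ==> 2*u < -4) && 9*u != -16 && n < -4 && 3*u < -13
Before skip: (n <= 7*u + 6 ==> 2*u < -4) && 9*u != -16 && n < -4 && 3*u < -13
Before u := u: (n <= 7*u + 6 ==> 2*u < -4) && 9*u != -16 && n < -4 && 3*u < -13
Then branch requires (n <= 7*u + 6 ==> 2*u < -4) && 9*u != -16 && n < -4 && 3*u < -13; else branch requires (n + 21*u <= 7*val + 48 ==> 2*val < 6*u - 16) && 9*val != 27*u - 70 && n < -4 && 3*val < 9*u - 31.
Before the if: (3*u > val + 4 ==> ((n <= 7*u + 6 ==> 2*u < -4) && 9*u != -16 && n < -4 && 3*u < -13)) && ((!(3*u > val + 4)) ==> ((n + 21*u <= 7*val + 48 ==> 2*val < 6*u - 16) && 9*val != 27*u - 70 && n < -4 && 3*val < 9*u - 31))
Answer: WP = (3*u > val + 4 ==> ((n <= 7*u + 6 ==> 2*u < -4) && 9*u != -16 && n < -4 && 3*u < -13)) && ((!(3*u > val + 4)) ==> ((n + 21*u <= 7*val + 48 ==> 2*val < 6*u - 16) && 9*val != 27*u - 70 && n < -4 && 3*val < 9*u - 31))


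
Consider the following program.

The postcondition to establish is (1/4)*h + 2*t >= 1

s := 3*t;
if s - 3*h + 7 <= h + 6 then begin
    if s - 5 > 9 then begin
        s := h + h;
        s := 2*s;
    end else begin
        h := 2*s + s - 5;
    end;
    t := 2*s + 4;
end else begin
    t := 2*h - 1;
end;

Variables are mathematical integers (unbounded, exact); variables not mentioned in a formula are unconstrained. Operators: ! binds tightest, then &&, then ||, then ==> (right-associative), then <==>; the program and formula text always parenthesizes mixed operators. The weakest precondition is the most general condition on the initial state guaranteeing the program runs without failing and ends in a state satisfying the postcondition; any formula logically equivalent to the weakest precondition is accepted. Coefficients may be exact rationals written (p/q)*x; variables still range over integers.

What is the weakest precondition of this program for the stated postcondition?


Working backward. After the program, (1/4)*h + 2*t >= 1 must hold.
Then branch requires (s > 14 ==> (65/4)*h >= -7) && ((!(s > 14)) ==> (19/4)*s >= -23/4); else branch requires (17/4)*h >= 3.
Before the if: (s <= 4*h - 1 ==> ((s > 14 ==> (65/4)*h >= -7) && ((!(s > 14)) ==> (19/4)*s >= -23/4))) && ((!(s <= 4*h - 1)) ==> (17/4)*h >= 3)
Before s := 3*t: (3*t <= 4*h - 1 ==> ((3*t > 14 ==> (65/4)*h >= -7) && ((!(3*t > 14)) ==> (57/4)*t >= -23/4))) && ((!(3*t <= 4*h - 1)) ==> (17/4)*h >= 3)
Answer: WP = (3*t <= 4*h - 1 ==> ((3*t > 14 ==> (65/4)*h >= -7) && ((!(3*t > 14)) ==> (57/4)*t >= -23/4))) && ((!(3*t <= 4*h - 1)) ==> (17/4)*h >= 3)


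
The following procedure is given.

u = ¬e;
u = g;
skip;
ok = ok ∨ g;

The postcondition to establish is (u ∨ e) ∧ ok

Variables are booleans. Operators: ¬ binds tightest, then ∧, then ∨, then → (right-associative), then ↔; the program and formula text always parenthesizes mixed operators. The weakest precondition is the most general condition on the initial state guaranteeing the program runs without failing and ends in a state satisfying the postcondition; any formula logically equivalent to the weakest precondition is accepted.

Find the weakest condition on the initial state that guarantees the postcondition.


Working backward. After the program, (u ∨ e) ∧ ok must hold.
Before ok := ok ∨ g: (u ∨ e) ∧ (ok ∨ g)
Before skip: (u ∨ e) ∧ (ok ∨ g)
Before u := g: (g ∨ e) ∧ (ok ∨ g)
Before u := ¬e: (g ∨ e) ∧ (ok ∨ g)
Answer: WP = (g ∨ e) ∧ (ok ∨ g)


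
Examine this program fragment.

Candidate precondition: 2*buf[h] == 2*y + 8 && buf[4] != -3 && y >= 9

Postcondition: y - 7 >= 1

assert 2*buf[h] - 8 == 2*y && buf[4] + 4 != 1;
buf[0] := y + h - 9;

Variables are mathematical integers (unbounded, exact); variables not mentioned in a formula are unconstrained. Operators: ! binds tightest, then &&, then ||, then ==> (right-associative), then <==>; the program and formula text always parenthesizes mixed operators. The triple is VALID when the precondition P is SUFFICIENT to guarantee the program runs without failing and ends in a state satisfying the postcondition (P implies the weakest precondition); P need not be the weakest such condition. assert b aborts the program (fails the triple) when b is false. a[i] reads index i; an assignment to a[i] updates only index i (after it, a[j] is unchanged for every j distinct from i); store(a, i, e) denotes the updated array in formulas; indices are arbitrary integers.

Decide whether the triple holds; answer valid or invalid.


Working backward. After the program, the postcondition y - 7 >= 1 must hold; in canonical form it is y >= 8.
Before buf[0] := y + h - 9: y >= 8
Before assert 2*buf[h] - 8 == 2*y && buf[4] + 4 != 1: 2*buf[h] == 2*y + 8 && buf[4] != -3 && y >= 8
The weakest precondition is 2*buf[h] == 2*y + 8 && buf[4] != -3 && y >= 8.
Check whether 2*buf[h] == 2*y + 8 && buf[4] != -3 && y >= 9 implies it.
Every state satisfying the precondition satisfies the weakest precondition: the implication holds.
Answer: valid


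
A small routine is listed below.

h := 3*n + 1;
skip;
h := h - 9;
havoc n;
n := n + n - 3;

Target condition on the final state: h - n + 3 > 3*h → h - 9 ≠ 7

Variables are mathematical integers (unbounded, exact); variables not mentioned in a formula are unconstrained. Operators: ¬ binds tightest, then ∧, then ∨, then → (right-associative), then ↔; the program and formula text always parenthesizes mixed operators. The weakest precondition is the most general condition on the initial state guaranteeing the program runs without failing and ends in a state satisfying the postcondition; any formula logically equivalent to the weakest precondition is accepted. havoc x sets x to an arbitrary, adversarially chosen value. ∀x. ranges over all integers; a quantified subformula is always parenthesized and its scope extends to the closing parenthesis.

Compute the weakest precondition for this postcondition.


Working backward. After the program, the postcondition h - n + 3 > 3*h → h - 9 ≠ 7 must hold; in canonical form it is 2*h + n < 3 → h ≠ 16.
Before n := n + n - 3: 2*h + 2*n < 6 → h ≠ 16
Before havoc n: ∀n_1. (2*h + 2*n_1 < 6 → h ≠ 16)
Before h := h - 9: ∀n_1. (2*h + 2*n_1 < 24 → h ≠ 25)
Before skip: ∀n_1. (2*h + 2*n_1 < 24 → h ≠ 25)
Before h := 3*n + 1: ∀n_1. (6*n + 2*n_1 < 22 → 3*n ≠ 24)
Answer: WP = ∀n_1. (6*n + 2*n_1 < 22 → 3*n ≠ 24)


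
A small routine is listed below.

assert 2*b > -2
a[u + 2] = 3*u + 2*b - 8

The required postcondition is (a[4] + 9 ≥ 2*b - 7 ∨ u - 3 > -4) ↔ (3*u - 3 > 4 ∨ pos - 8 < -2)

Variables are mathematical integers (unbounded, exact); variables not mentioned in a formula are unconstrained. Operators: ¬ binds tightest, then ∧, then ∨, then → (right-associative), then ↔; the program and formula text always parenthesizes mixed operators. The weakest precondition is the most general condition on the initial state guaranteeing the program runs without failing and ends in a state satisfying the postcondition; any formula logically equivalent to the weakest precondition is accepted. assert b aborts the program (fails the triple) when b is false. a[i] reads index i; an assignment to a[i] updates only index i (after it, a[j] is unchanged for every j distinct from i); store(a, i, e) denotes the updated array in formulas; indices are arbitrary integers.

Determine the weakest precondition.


Working backward. After the program, the postcondition (a[4] + 9 ≥ 2*b - 7 ∨ u - 3 > -4) ↔ (3*u - 3 > 4 ∨ pos - 8 < -2) must hold; in canonical form it is (a[4] ≥ 2*b - 16 ∨ u > -1) ↔ (3*u > 7 ∨ pos < 6).
Before a[u + 2] := 3*u + 2*b - 8: (store(a, u + 2, 2*b + 3*u - 8)[4] ≥ 2*b - 16 ∨ u > -1) ↔ (3*u > 7 ∨ pos < 6)
Before assert 2*b > -2: 2*b > -2 ∧ ((store(a, u + 2, 2*b + 3*u - 8)[4] ≥ 2*b - 16 ∨ u > -1) ↔ (3*u > 7 ∨ pos < 6))
Answer: WP = 2*b > -2 ∧ ((store(a, u + 2, 2*b + 3*u - 8)[4] ≥ 2*b - 16 ∨ u > -1) ↔ (3*u > 7 ∨ pos < 6))


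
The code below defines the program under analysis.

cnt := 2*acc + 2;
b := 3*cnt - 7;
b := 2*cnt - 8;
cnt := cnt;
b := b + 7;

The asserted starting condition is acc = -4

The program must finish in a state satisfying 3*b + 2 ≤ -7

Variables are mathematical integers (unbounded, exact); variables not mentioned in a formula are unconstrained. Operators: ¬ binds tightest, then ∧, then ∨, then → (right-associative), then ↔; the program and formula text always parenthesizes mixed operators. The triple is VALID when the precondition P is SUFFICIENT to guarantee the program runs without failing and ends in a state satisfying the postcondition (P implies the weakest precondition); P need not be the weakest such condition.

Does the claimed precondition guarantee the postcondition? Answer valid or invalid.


Working backward. After the program, the postcondition 3*b + 2 ≤ -7 must hold; in canonical form it is 3*b ≤ -9.
Before b := b + 7: 3*b ≤ -30
Before cnt := cnt: 3*b ≤ -30
Before b := 2*cnt - 8: 6*cnt ≤ -6
Before b := 3*cnt - 7: 6*cnt ≤ -6
Before cnt := 2*acc + 2: 12*acc ≤ -18
The weakest precondition is 12*acc ≤ -18.
Check whether acc = -4 implies it.
Every state satisfying the precondition satisfies the weakest precondition: the implication holds.
Answer: valid


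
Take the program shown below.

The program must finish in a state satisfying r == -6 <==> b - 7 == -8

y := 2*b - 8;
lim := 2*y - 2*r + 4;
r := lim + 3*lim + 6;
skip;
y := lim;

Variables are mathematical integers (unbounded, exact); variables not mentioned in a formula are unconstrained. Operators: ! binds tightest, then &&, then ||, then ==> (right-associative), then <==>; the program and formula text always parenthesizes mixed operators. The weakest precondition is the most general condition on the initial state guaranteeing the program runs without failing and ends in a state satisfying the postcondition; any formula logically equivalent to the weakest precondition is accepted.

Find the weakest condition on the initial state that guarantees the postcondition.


Working backward. After the program, the postcondition r == -6 <==> b - 7 == -8 must hold; in canonical form it is r == -6 <==> b == -1.
Before y := lim: r == -6 <==> b == -1
Before skip: r == -6 <==> b == -1
Before r := lim + 3*lim + 6: 4*lim == -12 <==> b == -1
Before lim := 2*y - 2*r + 4: 8*y == 8*r - 28 <==> b == -1
Before y := 2*b - 8: 16*b == 8*r + 36 <==> b == -1
Answer: WP = 16*b == 8*r + 36 <==> b == -1


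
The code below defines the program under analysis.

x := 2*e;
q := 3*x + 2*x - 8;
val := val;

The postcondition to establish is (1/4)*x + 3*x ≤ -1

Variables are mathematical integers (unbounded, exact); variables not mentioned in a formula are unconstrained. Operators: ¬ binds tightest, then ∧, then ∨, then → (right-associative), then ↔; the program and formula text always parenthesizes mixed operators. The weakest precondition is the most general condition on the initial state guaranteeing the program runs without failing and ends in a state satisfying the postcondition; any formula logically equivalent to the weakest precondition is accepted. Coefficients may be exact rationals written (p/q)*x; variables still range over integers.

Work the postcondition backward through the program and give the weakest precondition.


Working backward. After the program, the postcondition (1/4)*x + 3*x ≤ -1 must hold; in canonical form it is (13/4)*x ≤ -1.
Before val := val: (13/4)*x ≤ -1
Before q := 3*x + 2*x - 8: (13/4)*x ≤ -1
Before x := 2*e: (13/2)*e ≤ -1
Answer: WP = (13/2)*e ≤ -1


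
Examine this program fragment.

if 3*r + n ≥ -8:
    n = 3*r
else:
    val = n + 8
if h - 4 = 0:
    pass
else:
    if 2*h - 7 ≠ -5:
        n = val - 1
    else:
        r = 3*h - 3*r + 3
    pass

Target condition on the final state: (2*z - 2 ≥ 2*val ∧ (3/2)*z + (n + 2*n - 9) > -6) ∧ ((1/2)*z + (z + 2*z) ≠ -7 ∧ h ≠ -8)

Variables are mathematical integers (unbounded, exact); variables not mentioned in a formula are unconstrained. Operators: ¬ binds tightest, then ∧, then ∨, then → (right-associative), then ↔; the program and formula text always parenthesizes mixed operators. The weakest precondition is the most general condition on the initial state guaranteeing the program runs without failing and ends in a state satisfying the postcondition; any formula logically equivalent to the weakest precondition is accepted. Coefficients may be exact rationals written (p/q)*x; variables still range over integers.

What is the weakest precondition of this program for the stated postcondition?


Working backward. After the program, the postcondition (2*z - 2 ≥ 2*val ∧ (3/2)*z + (n + 2*n - 9) > -6) ∧ ((1/2)*z + (z + 2*z) ≠ -7 ∧ h ≠ -8) must hold; in canonical form it is 2*z ≥ 2*val + 2 ∧ 3*n + (3/2)*z > 3 ∧ (7/2)*z ≠ -7 ∧ h ≠ -8.
Then branch requires 2*z ≥ 2*val + 2 ∧ 3*n + (3/2)*z > 3 ∧ (7/2)*z ≠ -7 ∧ h ≠ -8; else branch requires (2*h ≠ 2 → (2*z ≥ 2*val + 2 ∧ 3*val + (3/2)*z > 6 ∧ (7/2)*z ≠ -7 ∧ h ≠ -8)) ∧ ((¬(2*h ≠ 2)) → (2*z ≥ 2*val + 2 ∧ 3*n + (3/2)*z > 3 ∧ (7/2)*z ≠ -7 ∧ h ≠ -8)).
Before the if: (h = 4 → (2*z ≥ 2*val + 2 ∧ 3*n + (3/2)*z > 3 ∧ (7/2)*z ≠ -7 ∧ h ≠ -8)) ∧ ((¬(h = 4)) → ((2*h ≠ 2 → (2*z ≥ 2*val + 2 ∧ 3*val + (3/2)*z > 6 ∧ (7/2)*z ≠ -7 ∧ h ≠ -8)) ∧ ((¬(2*h ≠ 2)) → (2*z ≥ 2*val + 2 ∧ 3*n + (3/2)*z > 3 ∧ (7/2)*z ≠ -7 ∧ h ≠ -8))))
Then branch requires (h = 4 → (2*z ≥ 2*val + 2 ∧ 9*r + (3/2)*z > 3 ∧ (7/2)*z ≠ -7 ∧ h ≠ -8)) ∧ ((¬(h = 4)) → ((2*h ≠ 2 → (2*z ≥ 2*val + 2 ∧ 3*val + (3/2)*z > 6 ∧ (7/2)*z ≠ -7 ∧ h ≠ -8)) ∧ ((¬(2*h ≠ 2)) → (2*z ≥ 2*val + 2 ∧ 9*r + (3/2)*z > 3 ∧ (7/2)*z ≠ -7 ∧ h ≠ -8)))); else branch requires (h = 4 → (2*z ≥ 2*n + 18 ∧ 3*n + (3/2)*z > 3 ∧ (7/2)*z ≠ -7 ∧ h ≠ -8)) ∧ ((¬(h = 4)) → ((2*h ≠ 2 → (2*z ≥ 2*n + 18 ∧ 3*n + (3/2)*z > -18 ∧ (7/2)*z ≠ -7 ∧ h ≠ -8)) ∧ ((¬(2*h ≠ 2)) → (2*z ≥ 2*n + 18 ∧ 3*n + (3/2)*z > 3 ∧ (7/2)*z ≠ -7 ∧ h ≠ -8)))).
Before the if: (n + 3*r ≥ -8 → ((h = 4 → (2*z ≥ 2*val + 2 ∧ 9*r + (3/2)*z > 3 ∧ (7/2)*z ≠ -7 ∧ h ≠ -8)) ∧ ((¬(h = 4)) → ((2*h ≠ 2 → (2*z ≥ 2*val + 2 ∧ 3*val + (3/2)*z > 6 ∧ (7/2)*z ≠ -7 ∧ h ≠ -8)) ∧ ((¬(2*h ≠ 2)) → (2*z ≥ 2*val + 2 ∧ 9*r + (3/2)*z > 3 ∧ (7/2)*z ≠ -7 ∧ h ≠ -8)))))) ∧ ((¬(n + 3*r ≥ -8)) → ((h = 4 → (2*z ≥ 2*n + 18 ∧ 3*n + (3/2)*z > 3 ∧ (7/2)*z ≠ -7 ∧ h ≠ -8)) ∧ ((¬(h = 4)) → ((2*h ≠ 2 → (2*z ≥ 2*n + 18 ∧ 3*n + (3/2)*z > -18 ∧ (7/2)*z ≠ -7 ∧ h ≠ -8)) ∧ ((¬(2*h ≠ 2)) → (2*z ≥ 2*n + 18 ∧ 3*n + (3/2)*z > 3 ∧ (7/2)*z ≠ -7 ∧ h ≠ -8))))))
Answer: WP = (n + 3*r ≥ -8 → ((h = 4 → (2*z ≥ 2*val + 2 ∧ 9*r + (3/2)*z > 3 ∧ (7/2)*z ≠ -7 ∧ h ≠ -8)) ∧ ((¬(h = 4)) → ((2*h ≠ 2 → (2*z ≥ 2*val + 2 ∧ 3*val + (3/2)*z > 6 ∧ (7/2)*z ≠ -7 ∧ h ≠ -8)) ∧ ((¬(2*h ≠ 2)) → (2*z ≥ 2*val + 2 ∧ 9*r + (3/2)*z > 3 ∧ (7/2)*z ≠ -7 ∧ h ≠ -8)))))) ∧ ((¬(n + 3*r ≥ -8)) → ((h = 4 → (2*z ≥ 2*n + 18 ∧ 3*n + (3/2)*z > 3 ∧ (7/2)*z ≠ -7 ∧ h ≠ -8)) ∧ ((¬(h = 4)) → ((2*h ≠ 2 → (2*z ≥ 2*n + 18 ∧ 3*n + (3/2)*z > -18 ∧ (7/2)*z ≠ -7 ∧ h ≠ -8)) ∧ ((¬(2*h ≠ 2)) → (2*z ≥ 2*n + 18 ∧ 3*n + (3/2)*z > 3 ∧ (7/2)*z ≠ -7 ∧ h ≠ -8))))))


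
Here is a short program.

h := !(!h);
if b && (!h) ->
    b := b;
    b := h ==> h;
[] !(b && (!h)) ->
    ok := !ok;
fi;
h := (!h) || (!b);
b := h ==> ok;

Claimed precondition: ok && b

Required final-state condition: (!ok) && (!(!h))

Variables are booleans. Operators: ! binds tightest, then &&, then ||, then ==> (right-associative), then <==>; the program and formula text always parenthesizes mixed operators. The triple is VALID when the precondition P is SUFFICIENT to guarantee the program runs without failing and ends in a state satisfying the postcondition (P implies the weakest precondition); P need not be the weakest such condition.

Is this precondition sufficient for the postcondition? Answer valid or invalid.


Working backward. After the program, the postcondition (!ok) && (!(!h)) must hold; in canonical form it is (!ok) && h.
Before b := h ==> ok: (!ok) && h
Before h := (!h) || (!b): (!ok) && ((!h) || (!b))
Then branch requires (!ok) && (!h); else branch requires ok && ((!h) || (!b)).
Before the if: ((b && (!h)) ==> ((!ok) && (!h))) && ((!(b && (!h))) ==> (ok && ((!h) || (!b))))
Before h := !(!h): ((b && (!h)) ==> ((!ok) && (!h))) && ((!(b && (!h))) ==> (ok && ((!h) || (!b))))
The weakest precondition is ((b && (!h)) ==> ((!ok) && (!h))) && ((!(b && (!h))) ==> (ok && ((!h) || (!b)))).
Check whether ok && b implies it.
Countermodel: at the initial state b = true, h = false, ok = true, the precondition holds but the weakest precondition fails.
Answer: invalid


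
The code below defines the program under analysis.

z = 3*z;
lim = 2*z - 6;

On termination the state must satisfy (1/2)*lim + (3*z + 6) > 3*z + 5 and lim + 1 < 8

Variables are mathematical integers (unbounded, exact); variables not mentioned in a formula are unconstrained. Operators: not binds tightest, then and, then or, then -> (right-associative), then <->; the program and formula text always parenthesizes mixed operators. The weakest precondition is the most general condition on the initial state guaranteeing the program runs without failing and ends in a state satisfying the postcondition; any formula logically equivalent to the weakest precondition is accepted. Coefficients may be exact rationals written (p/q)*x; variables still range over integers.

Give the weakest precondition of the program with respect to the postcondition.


Working backward. After the program, the postcondition (1/2)*lim + (3*z + 6) > 3*z + 5 and lim + 1 < 8 must hold; in canonical form it is (1/2)*lim > -1 and lim < 7.
Before lim := 2*z - 6: z > 2 and 2*z < 13
Before z := 3*z: 3*z > 2 and 6*z < 13
Answer: WP = 3*z > 2 and 6*z < 13


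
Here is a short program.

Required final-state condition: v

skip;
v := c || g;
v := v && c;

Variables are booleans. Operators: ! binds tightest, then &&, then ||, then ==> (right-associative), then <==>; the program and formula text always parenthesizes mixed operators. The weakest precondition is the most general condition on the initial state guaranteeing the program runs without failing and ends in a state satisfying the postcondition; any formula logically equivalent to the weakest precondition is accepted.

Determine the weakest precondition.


Working backward. After the program, v must hold.
Before v := v && c: v && c
Before v := c || g: (c || g) && c
Before skip: (c || g) && c
Answer: WP = (c || g) && c
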